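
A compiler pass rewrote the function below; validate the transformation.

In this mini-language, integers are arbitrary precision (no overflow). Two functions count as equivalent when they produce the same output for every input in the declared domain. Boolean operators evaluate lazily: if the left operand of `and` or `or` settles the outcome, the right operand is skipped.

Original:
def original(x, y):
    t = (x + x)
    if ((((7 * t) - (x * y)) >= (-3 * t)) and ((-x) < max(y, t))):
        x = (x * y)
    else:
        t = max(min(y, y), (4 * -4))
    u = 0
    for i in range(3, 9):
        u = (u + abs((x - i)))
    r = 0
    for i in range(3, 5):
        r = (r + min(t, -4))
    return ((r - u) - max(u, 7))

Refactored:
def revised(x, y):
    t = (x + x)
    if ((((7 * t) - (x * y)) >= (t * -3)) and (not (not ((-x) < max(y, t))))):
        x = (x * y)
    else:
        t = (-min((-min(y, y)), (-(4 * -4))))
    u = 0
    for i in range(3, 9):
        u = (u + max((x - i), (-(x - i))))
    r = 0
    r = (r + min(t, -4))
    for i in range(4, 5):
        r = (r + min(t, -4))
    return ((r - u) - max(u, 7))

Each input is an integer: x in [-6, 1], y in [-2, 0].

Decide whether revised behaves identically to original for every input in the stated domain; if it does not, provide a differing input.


Although boolean connective usage differs, statement counts differ, arithmetic usage differs, constant usage differs, min/max/abs usage differs, loop structure differs, 24/24 inputs agree.
verdict: equivalent


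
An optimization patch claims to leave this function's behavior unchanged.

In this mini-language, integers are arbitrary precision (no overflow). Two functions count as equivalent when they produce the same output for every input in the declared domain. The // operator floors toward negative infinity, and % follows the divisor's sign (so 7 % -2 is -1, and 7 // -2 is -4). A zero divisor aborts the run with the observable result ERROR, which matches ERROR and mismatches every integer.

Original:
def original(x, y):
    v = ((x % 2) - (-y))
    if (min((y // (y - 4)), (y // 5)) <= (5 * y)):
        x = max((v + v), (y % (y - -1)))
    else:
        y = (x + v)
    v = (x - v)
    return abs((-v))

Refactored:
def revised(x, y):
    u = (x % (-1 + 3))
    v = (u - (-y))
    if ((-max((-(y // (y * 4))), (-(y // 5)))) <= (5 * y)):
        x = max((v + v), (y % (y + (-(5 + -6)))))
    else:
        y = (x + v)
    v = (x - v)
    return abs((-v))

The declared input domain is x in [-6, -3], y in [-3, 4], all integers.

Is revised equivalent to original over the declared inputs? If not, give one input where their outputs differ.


There is a counterexample at x=-6, y=0: 0 on one side, ERROR on the other.
original: v=0, then (min((y // (y - 4)), (y // 5)) <= (5 * y)) is true, then x=0, then v=0, then returns 0
revised: u=0, then v=0, then a zero divisor aborts: ERROR
verdict: not equivalent; witness: x=-6, y=0


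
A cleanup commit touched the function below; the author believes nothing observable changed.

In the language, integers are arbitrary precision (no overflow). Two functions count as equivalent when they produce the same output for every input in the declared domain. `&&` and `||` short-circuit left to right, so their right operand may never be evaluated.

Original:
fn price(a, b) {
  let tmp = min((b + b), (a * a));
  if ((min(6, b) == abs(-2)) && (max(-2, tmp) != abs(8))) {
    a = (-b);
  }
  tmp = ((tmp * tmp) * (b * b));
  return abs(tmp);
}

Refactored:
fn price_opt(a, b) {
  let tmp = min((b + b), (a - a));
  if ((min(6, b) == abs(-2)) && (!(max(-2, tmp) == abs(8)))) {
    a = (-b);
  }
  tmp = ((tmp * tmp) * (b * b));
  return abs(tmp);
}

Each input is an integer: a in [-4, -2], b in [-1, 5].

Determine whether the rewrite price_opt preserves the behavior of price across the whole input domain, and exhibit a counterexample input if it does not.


The rewrite breaks on a=-4, b=1, where the results are 4 and 0.
price: tmp=2, then ((min(6, b) == abs(-2)) && (max(-2, tmp) != abs(8))) is false, then tmp=4, then returns 4
price_opt: tmp=0, then ((min(6, b) == abs(-2)) && (!(max(-2, tmp) == abs(8)))) is false, then tmp=0, then returns 0
verdict: not equivalent; witness: a=-4, b=1


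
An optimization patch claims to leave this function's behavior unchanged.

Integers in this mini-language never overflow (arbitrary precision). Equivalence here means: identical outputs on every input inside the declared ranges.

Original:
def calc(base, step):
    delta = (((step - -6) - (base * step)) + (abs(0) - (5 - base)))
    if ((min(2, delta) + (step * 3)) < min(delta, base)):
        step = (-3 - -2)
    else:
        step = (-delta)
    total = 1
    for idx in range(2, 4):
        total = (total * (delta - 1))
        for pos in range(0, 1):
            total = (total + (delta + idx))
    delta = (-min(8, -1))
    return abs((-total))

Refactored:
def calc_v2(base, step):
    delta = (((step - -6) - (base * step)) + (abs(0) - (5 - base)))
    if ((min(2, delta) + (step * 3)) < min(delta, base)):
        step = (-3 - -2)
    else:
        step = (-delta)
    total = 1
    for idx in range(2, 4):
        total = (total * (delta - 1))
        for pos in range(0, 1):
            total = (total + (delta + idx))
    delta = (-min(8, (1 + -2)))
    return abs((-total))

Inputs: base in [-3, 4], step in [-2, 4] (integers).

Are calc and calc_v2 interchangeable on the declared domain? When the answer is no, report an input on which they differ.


Behavior is preserved: although arithmetic usage differs, and constant usage differs, the outputs never diverge.
Spot check at base=-3, step=2 — calc: delta := 6 | ((min(2, delta) + (step * 3)) < min(delta, base)): false | step := -6 | total := 1 | iter idx=2: | total := 5 | iter pos=0: | total := 13 | iter idx=3: | total := 65 | iter pos=0: | total := 74 | delta := 1 | result 74. calc_v2: delta := 6 | ((min(2, delta) + (step * 3)) < min(delta, base)): false | step := -6 | total := 1 | iter idx=2: | total := 5 | iter pos=0: | total := 13 | iter idx=3: | total := 65 | iter pos=0: | total := 74 | delta := 1 | result 74. Both give 74.
An exhaustive pass over the 56 declared inputs shows identical outputs.
verdict: equivalent


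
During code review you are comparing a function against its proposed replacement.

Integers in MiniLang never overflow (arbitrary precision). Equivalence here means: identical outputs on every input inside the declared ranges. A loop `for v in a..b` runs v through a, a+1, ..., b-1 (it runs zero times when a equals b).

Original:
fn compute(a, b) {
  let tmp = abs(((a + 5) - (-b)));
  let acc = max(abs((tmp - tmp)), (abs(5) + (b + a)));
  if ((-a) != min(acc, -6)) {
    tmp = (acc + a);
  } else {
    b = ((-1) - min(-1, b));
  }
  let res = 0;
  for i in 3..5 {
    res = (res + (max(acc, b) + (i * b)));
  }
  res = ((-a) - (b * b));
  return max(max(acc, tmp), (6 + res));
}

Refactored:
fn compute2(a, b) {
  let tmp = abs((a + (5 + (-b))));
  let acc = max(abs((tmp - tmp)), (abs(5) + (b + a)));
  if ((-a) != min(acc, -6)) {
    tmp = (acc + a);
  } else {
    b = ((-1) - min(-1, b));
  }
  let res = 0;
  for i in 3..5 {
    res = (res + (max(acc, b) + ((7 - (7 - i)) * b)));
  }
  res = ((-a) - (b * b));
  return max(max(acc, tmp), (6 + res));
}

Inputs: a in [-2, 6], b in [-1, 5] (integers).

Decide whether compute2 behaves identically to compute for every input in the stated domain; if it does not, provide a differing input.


Try a=6, b=-1.
compute: tmp=10, then acc=10, then ((-a) != min(acc, -6)) is false, then b=0, then res=0, then (i=3), then res=10, then (i=4), then res=20, then res=-6, then returns 10
compute2: tmp=12, then acc=10, then ((-a) != min(acc, -6)) is false, then b=0, then res=0, then (i=3), then res=10, then (i=4), then res=20, then res=-6, then returns 12
10 != 12, so the rewrite changes behavior.
verdict: not equivalent; witness: a=6, b=-1


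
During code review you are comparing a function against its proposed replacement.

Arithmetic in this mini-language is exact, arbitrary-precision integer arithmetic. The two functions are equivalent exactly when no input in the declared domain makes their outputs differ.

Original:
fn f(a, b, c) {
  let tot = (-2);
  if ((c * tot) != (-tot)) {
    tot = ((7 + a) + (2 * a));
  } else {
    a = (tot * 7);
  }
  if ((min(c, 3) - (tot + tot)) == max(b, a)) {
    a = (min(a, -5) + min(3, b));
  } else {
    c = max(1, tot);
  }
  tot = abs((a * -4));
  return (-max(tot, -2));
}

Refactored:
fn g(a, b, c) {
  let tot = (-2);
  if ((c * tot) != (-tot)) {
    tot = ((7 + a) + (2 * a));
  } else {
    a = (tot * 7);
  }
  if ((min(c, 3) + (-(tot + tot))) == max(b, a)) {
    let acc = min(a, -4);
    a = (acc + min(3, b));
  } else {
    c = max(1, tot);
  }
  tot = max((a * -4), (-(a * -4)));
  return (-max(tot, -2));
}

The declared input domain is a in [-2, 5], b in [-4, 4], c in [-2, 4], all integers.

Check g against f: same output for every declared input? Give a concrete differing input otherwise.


The rewrite breaks on a=-2, b=-4, c=0, where the results are -36 and -32.
f: tot=-2, then ((c * tot) != (-tot)) is true, then tot=1, then ((min(c, 3) - (tot + tot)) == max(b, a)) is true, then a=-9, then tot=36, then returns -36
g: tot=-2, then ((c * tot) != (-tot)) is true, then tot=1, then ((min(c, 3) + (-(tot + tot))) == max(b, a)) is true, then acc=-4, then a=-8, then tot=32, then returns -32
verdict: not equivalent; witness: a=-2, b=-4, c=0


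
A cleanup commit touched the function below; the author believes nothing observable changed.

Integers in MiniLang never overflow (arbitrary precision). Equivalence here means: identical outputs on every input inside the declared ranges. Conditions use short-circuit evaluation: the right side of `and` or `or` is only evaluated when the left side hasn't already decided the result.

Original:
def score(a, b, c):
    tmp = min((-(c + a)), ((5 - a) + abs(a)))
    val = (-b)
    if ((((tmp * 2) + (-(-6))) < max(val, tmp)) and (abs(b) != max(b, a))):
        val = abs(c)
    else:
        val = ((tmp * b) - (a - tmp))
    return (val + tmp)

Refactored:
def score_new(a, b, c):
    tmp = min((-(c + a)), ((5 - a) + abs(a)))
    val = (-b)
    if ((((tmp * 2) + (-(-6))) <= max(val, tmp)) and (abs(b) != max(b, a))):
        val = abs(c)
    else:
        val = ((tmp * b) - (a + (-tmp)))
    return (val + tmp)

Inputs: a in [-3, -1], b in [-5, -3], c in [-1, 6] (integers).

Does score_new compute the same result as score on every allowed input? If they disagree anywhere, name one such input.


At a=-3, b=-4, c=4: score gives 5, score_new gives 3.
verdict: not equivalent; witness: a=-3, b=-4, c=4


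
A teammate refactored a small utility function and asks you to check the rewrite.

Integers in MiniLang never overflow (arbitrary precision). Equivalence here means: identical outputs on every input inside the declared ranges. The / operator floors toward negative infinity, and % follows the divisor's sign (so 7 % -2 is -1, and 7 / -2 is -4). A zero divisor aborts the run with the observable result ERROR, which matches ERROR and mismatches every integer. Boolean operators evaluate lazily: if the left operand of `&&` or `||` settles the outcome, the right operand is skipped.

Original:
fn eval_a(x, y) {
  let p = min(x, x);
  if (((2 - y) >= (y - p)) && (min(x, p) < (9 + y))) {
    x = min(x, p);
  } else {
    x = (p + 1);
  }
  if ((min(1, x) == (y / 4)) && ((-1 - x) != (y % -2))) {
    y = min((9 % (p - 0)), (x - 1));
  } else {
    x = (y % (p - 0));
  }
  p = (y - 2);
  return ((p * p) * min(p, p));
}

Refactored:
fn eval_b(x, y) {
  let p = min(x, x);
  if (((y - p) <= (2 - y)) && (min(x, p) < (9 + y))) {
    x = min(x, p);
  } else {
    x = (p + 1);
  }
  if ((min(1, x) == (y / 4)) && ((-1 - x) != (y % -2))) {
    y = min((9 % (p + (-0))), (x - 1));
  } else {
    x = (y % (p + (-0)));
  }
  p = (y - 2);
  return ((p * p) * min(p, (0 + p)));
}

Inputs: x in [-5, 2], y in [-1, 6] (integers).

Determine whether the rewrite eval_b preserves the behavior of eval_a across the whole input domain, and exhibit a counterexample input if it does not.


This is a faithful refactor — comparison usage differs, constant usage differs, arithmetic usage differs, but the computed results match everywhere.
One worked example (x=0, y=1) — eval_a: p becomes 0; next (((2 - y) >= (y - p)) && (min(x, p) < (9 + y))) evaluates to true; next x becomes 0; next ((min(1, x) == (y / 4)) && ((-1 - x) != (y % -2))) evaluates to false; next hits division by zero so the output is ERROR; eval_b: p becomes 0; next (((y - p) <= (2 - y)) && (min(x, p) < (9 + y))) evaluates to true; next x becomes 0; next ((min(1, x) == (y / 4)) && ((-1 - x) != (y % -2))) evaluates to false; next hits division by zero so the output is ERROR; agreement on ERROR.
Every one of the 64 inputs gives matching results.
verdict: equivalent


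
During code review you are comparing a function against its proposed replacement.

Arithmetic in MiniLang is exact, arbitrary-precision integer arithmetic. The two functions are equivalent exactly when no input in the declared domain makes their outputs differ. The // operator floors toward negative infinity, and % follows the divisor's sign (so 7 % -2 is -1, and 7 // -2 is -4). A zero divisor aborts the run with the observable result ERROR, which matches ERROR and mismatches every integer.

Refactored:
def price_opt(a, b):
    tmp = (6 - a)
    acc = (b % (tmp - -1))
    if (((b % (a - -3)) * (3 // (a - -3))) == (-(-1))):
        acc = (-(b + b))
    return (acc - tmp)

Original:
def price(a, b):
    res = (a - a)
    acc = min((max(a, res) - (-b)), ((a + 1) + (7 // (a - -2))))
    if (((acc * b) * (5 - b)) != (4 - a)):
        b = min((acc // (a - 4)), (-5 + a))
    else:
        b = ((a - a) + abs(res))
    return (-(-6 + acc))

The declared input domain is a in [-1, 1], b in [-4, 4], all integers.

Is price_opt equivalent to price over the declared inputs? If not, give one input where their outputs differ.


Consider the input a=-1, b=-4.
price: res = 0; acc = -4; (((acc * b) * (5 - b)) != (4 - a)) -> true; b = -6; return 10
price_opt: tmp = 7; acc = 4; (((b % (a - -3)) * (3 // (a - -3))) == (-(-1))) -> false; return -3
10 != -3, so the rewrite changes behavior.
verdict: not equivalent; witness: a=-1, b=-4


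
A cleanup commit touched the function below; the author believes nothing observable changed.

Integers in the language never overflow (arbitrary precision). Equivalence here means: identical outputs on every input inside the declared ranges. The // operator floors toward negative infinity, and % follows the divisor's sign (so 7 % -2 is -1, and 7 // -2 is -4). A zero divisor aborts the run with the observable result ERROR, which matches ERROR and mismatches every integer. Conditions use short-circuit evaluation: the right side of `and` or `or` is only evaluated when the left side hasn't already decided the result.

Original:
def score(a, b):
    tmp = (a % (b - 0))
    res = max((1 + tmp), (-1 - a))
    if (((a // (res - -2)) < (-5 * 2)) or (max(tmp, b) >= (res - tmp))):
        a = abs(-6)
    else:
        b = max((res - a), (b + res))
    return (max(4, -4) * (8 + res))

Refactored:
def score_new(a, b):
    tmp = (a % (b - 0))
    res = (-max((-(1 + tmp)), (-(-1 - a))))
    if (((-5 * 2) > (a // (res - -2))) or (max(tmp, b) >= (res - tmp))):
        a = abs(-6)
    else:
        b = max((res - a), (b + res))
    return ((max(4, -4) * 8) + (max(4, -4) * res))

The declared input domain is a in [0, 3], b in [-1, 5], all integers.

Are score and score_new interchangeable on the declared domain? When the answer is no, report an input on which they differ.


These are not equivalent — on a=0, b=-1 the outputs split (36 vs 28).
score: tmp=0, then res=1, then (((a // (res - -2)) < (-5 * 2)) or (max(tmp, b) >= (res - tmp))) is false, then b=1, then returns 36
score_new: tmp=0, then res=-1, then (((-5 * 2) > (a // (res - -2))) or (max(tmp, b) >= (res - tmp))) is true, then a=6, then returns 28
verdict: not equivalent; witness: a=0, b=-1


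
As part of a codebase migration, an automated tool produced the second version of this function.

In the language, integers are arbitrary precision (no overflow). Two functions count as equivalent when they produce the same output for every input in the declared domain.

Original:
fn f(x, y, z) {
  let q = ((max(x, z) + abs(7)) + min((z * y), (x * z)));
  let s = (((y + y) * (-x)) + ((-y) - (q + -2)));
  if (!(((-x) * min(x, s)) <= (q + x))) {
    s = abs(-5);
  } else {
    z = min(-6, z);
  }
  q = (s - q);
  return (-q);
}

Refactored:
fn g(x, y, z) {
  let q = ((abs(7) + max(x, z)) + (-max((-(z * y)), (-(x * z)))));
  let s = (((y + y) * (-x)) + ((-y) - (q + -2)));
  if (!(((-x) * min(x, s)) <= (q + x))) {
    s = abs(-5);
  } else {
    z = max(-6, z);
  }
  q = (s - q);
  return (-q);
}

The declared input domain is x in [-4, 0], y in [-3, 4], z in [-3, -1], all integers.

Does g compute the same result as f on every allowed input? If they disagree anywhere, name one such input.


Equivalent. The edit looks behavioral (`min(-6, z)` became `max(-6, z)`), but over these ranges it never changes the outcome.
Checked all 120 inputs in the declared domain: the outputs agree on every one.
As a probe, take x=-1, y=0, z=-2: f runs q := 6 | s := -4 | (!(((-x) * min(x, s)) <= (q + x))): false | z := -6 | q := -10 | result 10; g runs q := 6 | s := -4 | (!(((-x) * min(x, s)) <= (q + x))): false | z := -2 | q := -10 | result 10; both end at 10.
verdict: equivalent


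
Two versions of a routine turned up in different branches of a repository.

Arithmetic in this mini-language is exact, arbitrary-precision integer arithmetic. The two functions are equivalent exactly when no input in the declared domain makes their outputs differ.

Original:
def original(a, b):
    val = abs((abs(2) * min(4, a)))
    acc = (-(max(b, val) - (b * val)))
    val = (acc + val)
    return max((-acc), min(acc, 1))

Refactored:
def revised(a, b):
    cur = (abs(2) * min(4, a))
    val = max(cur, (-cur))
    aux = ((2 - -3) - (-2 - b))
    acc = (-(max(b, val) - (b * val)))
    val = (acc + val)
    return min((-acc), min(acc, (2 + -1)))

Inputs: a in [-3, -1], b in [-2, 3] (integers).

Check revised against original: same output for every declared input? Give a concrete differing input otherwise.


There is a counterexample at a=-3, b=-2: 18 on one side, -18 on the other.
original: val=6, then acc=-18, then val=-12, then returns 18
revised: cur=-6, then val=6, then aux=5, then acc=-18, then val=-12, then returns -18
verdict: not equivalent; witness: a=-3, b=-2


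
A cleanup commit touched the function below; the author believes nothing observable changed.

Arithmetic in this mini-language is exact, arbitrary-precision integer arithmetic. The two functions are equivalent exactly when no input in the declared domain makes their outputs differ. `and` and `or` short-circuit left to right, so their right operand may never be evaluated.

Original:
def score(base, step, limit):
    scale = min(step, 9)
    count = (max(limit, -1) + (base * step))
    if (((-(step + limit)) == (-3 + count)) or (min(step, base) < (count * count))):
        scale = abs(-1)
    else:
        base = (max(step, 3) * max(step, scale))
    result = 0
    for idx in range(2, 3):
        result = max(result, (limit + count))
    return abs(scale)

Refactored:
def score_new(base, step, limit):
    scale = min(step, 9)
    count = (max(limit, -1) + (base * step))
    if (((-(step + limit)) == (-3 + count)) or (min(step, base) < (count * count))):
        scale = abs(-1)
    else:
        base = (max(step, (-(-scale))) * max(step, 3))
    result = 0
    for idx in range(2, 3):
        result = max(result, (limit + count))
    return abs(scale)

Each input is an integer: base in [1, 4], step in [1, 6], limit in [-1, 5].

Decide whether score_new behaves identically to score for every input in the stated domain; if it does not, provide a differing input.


Although same computation, different form, 168/168 inputs agree.
verdict: equivalent


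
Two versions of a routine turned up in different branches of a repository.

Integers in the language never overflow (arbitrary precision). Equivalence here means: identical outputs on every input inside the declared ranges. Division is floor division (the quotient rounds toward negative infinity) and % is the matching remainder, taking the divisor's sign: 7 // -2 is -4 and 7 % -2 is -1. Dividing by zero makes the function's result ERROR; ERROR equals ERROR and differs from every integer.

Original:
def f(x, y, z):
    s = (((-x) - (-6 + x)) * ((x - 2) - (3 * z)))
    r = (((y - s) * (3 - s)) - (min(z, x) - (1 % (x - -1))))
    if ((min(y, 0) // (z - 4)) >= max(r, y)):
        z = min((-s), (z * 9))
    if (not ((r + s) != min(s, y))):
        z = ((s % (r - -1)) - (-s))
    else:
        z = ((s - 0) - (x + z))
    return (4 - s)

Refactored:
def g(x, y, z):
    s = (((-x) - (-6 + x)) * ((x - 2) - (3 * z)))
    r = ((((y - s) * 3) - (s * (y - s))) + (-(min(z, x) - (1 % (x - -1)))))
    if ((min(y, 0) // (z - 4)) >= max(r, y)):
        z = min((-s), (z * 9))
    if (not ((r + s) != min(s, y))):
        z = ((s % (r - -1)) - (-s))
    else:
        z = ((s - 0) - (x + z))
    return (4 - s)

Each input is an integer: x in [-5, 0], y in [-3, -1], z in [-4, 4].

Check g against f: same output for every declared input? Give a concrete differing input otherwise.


Differences: arithmetic usage differs — yet all 162 inputs agree.
verdict: equivalent


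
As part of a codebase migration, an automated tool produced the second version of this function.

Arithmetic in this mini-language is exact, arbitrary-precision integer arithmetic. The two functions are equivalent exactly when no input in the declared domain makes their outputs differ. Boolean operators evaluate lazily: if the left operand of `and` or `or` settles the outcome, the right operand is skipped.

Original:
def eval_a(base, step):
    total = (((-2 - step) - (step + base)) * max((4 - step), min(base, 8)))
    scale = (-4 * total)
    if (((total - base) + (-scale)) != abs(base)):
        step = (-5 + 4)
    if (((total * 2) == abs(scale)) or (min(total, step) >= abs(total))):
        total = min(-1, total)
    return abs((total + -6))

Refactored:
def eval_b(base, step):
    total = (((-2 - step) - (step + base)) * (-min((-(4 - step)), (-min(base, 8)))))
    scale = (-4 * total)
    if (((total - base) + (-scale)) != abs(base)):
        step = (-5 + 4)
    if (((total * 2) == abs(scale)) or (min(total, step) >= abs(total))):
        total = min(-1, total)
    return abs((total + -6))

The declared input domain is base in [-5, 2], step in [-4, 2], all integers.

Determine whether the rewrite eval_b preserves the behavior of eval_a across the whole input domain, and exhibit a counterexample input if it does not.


Although min/max/abs usage differs, 56/56 inputs agree.
verdict: equivalent


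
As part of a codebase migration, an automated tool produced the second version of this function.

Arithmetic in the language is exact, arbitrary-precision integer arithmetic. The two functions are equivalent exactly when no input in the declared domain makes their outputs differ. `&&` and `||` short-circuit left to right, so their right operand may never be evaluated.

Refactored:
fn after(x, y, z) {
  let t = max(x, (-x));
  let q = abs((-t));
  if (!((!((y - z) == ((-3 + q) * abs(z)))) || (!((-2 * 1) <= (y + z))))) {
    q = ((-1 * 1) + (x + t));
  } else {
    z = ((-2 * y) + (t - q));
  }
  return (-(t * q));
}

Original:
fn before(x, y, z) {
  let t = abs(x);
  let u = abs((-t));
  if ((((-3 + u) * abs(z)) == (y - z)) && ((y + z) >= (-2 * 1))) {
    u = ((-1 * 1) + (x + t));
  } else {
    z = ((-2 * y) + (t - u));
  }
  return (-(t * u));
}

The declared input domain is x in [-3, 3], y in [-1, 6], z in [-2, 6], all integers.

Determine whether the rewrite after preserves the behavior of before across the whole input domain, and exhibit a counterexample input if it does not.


Differences: local variable names differ, and boolean connective usage differs, and comparison usage differs, and min/max/abs usage differs — yet all 504 inputs agree.
verdict: equivalent


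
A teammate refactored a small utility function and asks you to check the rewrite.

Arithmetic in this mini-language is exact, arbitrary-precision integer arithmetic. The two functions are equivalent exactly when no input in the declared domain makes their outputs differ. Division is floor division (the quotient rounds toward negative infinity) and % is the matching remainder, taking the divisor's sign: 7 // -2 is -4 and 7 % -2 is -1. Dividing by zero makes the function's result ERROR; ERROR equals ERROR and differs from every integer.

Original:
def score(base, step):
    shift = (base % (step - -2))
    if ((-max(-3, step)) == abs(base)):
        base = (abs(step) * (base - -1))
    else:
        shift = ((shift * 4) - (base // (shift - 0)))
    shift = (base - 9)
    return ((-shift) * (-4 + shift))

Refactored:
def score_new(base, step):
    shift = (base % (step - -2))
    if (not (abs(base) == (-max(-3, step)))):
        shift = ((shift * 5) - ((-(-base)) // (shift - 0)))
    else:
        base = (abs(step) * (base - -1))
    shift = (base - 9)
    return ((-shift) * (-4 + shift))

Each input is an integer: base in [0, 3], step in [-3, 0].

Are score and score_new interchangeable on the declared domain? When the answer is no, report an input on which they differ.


The one real change (`4` became `5`) has no effect anywhere in the declared ranges; all 16 inputs agree.
verdict: equivalent


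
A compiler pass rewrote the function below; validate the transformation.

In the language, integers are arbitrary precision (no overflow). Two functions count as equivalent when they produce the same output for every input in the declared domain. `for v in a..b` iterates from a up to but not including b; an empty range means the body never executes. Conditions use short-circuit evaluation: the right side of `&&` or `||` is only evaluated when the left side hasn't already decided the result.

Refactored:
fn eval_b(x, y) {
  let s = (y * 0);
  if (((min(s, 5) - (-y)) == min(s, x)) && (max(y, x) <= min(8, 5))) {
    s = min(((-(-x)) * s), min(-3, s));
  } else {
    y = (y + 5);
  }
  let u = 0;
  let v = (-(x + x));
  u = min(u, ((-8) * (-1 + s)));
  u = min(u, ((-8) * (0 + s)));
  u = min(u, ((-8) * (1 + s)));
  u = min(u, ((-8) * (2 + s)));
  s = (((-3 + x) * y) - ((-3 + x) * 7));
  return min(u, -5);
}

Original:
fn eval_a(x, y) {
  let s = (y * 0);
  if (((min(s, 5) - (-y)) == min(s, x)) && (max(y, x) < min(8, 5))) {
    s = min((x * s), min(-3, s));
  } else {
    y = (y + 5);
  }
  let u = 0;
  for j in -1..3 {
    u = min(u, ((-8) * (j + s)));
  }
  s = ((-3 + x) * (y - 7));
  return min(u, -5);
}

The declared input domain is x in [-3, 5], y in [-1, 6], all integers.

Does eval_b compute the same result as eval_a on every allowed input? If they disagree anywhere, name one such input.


Not equivalent: x=5, y=0 separates them (-16 vs -5).
eval_a: s becomes 0; next (((min(s, 5) - (-y)) == min(s, x)) && (max(y, x) < min(8, 5))) evaluates to false; next y becomes 5; next u becomes 0; next at j=-1:; next u becomes 0; next at j=0:; next u becomes 0; next at j=1:; next u becomes -8; next at j=2:; next u becomes -16; next s becomes -4; next final value -16
eval_b: s becomes 0; next (((min(s, 5) - (-y)) == min(s, x)) && (max(y, x) <= min(8, 5))) evaluates to true; next s becomes -3; next u becomes 0; next v becomes -10; next u becomes 0; next u becomes 0; next u becomes 0; next u becomes 0; next s becomes -14; next final value -5
verdict: not equivalent; witness: x=5, y=0


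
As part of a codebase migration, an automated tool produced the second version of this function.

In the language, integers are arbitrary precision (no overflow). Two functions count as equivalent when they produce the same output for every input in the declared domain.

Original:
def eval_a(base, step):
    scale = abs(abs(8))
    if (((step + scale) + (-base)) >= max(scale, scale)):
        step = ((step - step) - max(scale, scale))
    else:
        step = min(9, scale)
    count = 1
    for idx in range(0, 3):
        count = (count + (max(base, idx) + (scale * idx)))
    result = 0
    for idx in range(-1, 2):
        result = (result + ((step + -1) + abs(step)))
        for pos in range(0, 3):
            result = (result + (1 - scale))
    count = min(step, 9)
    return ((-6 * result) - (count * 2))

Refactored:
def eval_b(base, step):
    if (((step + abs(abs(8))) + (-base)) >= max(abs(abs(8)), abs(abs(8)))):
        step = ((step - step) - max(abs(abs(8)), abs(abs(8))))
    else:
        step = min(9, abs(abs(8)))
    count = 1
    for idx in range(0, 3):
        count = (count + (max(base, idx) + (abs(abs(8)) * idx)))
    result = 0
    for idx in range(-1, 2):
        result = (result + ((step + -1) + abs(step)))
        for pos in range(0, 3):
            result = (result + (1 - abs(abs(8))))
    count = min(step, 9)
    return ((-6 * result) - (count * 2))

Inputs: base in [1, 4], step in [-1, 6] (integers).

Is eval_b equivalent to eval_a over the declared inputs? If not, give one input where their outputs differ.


Equivalent — the differences include min/max/abs usage differs; constant usage differs; local variable names differ; statement counts differ, yet no declared input distinguishes the two.
As a probe, take base=3, step=0: eval_a runs scale := 8 | (((step + scale) + (-base)) >= max(scale, scale)): false | step := 8 | count := 1 | iter idx=0: | count := 4 | iter idx=1: | count := 15 | iter idx=2: | count := 34 | result := 0 | iter idx=-1: | result := 15 | iter pos=0: | result := 8 | iter pos=1: | result := 1 | iter pos=2: | result := -6 | iter idx=0: | result := 9 | iter pos=0: | result := 2 | iter pos=1: | result := -5 | iter pos=2: | result := -12 | iter idx=1: | result := 3 | iter pos=0: | result := -4 | iter pos=1: | result := -11 | iter pos=2: | result := -18 | count := 8 | result 92; eval_b runs (((step + abs(abs(8))) + (-base)) >= max(abs(abs(8)), abs(abs(8)))): false | step := 8 | count := 1 | iter idx=0: | count := 4 | iter idx=1: | count := 15 | iter idx=2: | count := 34 | result := 0 | iter idx=-1: | result := 15 | iter pos=0: | result := 8 | iter pos=1: | result := 1 | iter pos=2: | result := -6 | iter idx=0: | result := 9 | iter pos=0: | result := 2 | iter pos=1: | result := -5 | iter pos=2: | result := -12 | iter idx=1: | result := 3 | iter pos=0: | result := -4 | iter pos=1: | result := -11 | iter pos=2: | result := -18 | count := 8 | result 92; both end at 92.
Sweeping the whole domain (32 inputs) finds no disagreement.
verdict: equivalent


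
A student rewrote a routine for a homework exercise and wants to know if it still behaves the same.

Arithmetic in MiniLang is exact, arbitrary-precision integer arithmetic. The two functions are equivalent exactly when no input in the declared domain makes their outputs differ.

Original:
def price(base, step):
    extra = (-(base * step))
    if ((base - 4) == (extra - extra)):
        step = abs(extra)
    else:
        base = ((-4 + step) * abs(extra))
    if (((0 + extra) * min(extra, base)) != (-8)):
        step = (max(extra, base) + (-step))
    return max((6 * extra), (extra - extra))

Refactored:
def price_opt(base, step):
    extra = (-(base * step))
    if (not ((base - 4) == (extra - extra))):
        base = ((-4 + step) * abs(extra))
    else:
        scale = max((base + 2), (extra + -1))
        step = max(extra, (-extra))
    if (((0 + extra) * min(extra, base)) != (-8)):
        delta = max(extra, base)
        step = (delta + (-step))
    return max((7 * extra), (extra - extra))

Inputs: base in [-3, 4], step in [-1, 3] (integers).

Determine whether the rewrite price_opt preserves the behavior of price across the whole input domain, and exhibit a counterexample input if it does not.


Input base=-3, step=1: 18 from price versus 21 from price_opt.
verdict: not equivalent; witness: base=-3, step=1


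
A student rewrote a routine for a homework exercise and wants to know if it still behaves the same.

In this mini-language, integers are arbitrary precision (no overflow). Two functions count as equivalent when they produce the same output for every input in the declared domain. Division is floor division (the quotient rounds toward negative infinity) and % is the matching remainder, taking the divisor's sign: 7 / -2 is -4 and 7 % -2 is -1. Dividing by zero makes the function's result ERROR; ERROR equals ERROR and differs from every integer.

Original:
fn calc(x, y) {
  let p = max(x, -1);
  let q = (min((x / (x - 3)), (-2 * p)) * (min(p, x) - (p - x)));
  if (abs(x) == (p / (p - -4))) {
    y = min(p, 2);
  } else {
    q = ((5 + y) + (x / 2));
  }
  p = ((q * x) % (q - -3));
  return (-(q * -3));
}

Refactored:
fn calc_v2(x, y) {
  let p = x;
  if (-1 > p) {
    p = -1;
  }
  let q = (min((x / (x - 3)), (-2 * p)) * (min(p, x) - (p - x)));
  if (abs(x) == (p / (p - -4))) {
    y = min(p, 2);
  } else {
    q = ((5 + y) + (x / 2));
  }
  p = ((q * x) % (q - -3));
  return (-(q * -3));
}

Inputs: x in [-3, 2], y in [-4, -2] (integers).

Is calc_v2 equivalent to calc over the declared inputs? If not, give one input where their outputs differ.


The two are interchangeable: min/max/abs usage differs, and statement counts differ, and constant usage differs, and branching structure differs, and comparison usage differs, and every declared input agrees.
Spot check at x=1, y=-3 — calc: p=1, then q=-2, then (abs(x) == (p / (p - -4))) is false, then q=2, then p=2, then returns 6. calc_v2: p=1, then (-1 > p) is false, then q=-2, then (abs(x) == (p / (p - -4))) is false, then q=2, then p=2, then returns 6. Both give 6.
Checked all 18 inputs in the declared domain: the outputs agree on every one.
verdict: equivalent


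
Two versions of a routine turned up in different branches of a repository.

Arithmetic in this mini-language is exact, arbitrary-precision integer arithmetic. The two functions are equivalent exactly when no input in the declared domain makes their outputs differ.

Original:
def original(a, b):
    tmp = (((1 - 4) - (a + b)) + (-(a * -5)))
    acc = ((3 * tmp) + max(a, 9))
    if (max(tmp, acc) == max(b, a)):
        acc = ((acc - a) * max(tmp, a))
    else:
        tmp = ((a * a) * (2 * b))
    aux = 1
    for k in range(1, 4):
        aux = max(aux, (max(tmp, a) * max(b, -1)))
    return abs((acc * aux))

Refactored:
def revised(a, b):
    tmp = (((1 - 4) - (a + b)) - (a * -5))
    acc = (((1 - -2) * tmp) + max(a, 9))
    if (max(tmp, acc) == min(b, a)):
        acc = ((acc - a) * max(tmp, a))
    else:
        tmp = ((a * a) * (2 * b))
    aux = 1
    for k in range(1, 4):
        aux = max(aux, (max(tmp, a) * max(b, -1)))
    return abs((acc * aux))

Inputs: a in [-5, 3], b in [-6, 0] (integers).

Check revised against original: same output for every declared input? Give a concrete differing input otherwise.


Try a=-1, b=-3.
original: tmp := -4 | acc := -3 | (max(tmp, acc) == max(b, a)): false | tmp := -6 | aux := 1 | iter k=1: | aux := 1 | iter k=2: | aux := 1 | iter k=3: | aux := 1 | result 3
revised: tmp := -4 | acc := -3 | (max(tmp, acc) == min(b, a)): true | acc := 2 | aux := 1 | iter k=1: | aux := 1 | iter k=2: | aux := 1 | iter k=3: | aux := 1 | result 2
3 != 2, so the rewrite changes behavior.
verdict: not equivalent; witness: a=-1, b=-3


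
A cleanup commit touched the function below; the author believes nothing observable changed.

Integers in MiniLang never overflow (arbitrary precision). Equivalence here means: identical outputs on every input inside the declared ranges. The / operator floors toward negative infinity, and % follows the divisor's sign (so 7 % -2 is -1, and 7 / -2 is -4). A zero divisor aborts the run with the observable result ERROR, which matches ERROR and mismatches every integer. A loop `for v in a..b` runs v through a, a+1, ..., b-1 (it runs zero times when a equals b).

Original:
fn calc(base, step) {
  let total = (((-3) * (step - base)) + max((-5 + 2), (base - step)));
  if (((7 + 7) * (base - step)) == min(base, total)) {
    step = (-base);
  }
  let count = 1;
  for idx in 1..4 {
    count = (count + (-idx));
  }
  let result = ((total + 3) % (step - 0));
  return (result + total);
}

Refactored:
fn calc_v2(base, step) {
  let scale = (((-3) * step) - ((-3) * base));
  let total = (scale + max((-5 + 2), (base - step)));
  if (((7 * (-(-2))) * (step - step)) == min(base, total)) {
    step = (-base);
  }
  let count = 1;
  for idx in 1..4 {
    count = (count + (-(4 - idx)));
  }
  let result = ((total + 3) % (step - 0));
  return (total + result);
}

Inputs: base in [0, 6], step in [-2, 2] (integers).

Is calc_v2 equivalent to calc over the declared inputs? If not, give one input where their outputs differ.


There is a counterexample at base=0, step=-2: 7 on one side, ERROR on the other.
calc: total=8, then (((7 + 7) * (base - step)) == min(base, total)) is false, then count=1, then (idx=1), then count=0, then (idx=2), then count=-2, then (idx=3), then count=-5, then result=-1, then returns 7
calc_v2: scale=6, then total=8, then (((7 * (-(-2))) * (step - step)) == min(base, total)) is true, then step=0, then count=1, then (idx=1), then count=-2, then (idx=2), then count=-4, then (idx=3), then count=-5, then a zero divisor aborts: ERROR
verdict: not equivalent; witness: base=0, step=-2


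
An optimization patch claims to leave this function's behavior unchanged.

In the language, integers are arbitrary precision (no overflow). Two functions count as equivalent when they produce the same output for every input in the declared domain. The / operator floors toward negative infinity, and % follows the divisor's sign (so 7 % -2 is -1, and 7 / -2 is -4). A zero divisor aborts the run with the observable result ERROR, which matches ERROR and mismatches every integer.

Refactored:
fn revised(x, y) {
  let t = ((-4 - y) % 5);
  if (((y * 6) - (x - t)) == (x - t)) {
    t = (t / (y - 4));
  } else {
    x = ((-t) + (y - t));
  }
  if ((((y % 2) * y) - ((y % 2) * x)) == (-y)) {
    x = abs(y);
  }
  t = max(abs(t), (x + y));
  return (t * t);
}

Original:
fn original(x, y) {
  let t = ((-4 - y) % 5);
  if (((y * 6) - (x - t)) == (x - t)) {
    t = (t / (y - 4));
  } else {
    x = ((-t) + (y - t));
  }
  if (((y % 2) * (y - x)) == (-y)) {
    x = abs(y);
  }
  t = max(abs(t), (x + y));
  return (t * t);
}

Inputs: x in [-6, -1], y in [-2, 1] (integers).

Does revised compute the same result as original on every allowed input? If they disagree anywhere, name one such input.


Reading the diff, among the changes: constant usage differs; arithmetic usage differs.
Tracing x=-2, y=1: original: t := 0 | (((y * 6) - (x - t)) == (x - t)): false | x := 1 | (((y % 2) * (y - x)) == (-y)): false | t := 2 | result 4 | revised: t := 0 | (((y * 6) - (x - t)) == (x - t)): false | x := 1 | ((((y % 2) * y) - ((y % 2) * x)) == (-y)): false | t := 2 | result 4 — matching result 4.
Sweeping the whole domain (24 inputs) finds no disagreement.
verdict: equivalent


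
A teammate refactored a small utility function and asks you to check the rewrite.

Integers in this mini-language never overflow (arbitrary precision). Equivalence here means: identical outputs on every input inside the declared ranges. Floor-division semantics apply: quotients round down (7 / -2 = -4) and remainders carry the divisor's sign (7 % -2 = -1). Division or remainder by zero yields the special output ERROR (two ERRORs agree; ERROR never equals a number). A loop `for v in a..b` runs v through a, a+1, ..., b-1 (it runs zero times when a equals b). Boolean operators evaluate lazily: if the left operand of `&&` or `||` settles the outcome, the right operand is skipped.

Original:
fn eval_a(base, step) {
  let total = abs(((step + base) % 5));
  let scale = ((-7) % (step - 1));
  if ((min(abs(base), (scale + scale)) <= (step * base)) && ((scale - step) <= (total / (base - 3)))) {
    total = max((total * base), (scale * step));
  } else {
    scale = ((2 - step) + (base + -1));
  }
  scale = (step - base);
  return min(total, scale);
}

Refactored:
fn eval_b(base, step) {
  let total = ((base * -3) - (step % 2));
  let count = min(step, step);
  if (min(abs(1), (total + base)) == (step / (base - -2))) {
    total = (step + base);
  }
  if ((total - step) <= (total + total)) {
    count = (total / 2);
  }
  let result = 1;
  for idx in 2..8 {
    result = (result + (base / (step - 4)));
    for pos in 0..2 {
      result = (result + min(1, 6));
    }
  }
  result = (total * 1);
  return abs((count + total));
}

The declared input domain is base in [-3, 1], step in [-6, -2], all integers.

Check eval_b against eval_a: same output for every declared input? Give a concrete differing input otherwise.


These are not equivalent — on base=-3, step=-6 the outputs split (-3 vs 13).
eval_a: total = 1; scale = 0; ((min(abs(base), (scale + scale)) <= (step * base)) && ((scale - step) <= (total / (base - 3)))) -> false; scale = 4; scale = -3; return -3
eval_b: total = 9; count = -6; (min(abs(1), (total + base)) == (step / (base - -2))) -> false; ((total - step) <= (total + total)) -> true; count = 4; result = 1; [idx=2]; result = 1; [pos=0]; result = 2; [pos=1]; result = 3; [idx=3]; result = 3; [pos=0]; result = 4; [pos=1]; result = 5; [idx=4]; result = 5; [pos=0]; result = 6; [pos=1]; result = 7; [idx=5]; result = 7; [pos=0]; result = 8; [pos=1]; result = 9; [idx=6]; result = 9; [pos=0]; result = 10; [pos=1]; result = 11; [idx=7]; result = 11; [pos=0]; result = 12; [pos=1]; result = 13; result = 9; return 13
verdict: not equivalent; witness: base=-3, step=-6
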